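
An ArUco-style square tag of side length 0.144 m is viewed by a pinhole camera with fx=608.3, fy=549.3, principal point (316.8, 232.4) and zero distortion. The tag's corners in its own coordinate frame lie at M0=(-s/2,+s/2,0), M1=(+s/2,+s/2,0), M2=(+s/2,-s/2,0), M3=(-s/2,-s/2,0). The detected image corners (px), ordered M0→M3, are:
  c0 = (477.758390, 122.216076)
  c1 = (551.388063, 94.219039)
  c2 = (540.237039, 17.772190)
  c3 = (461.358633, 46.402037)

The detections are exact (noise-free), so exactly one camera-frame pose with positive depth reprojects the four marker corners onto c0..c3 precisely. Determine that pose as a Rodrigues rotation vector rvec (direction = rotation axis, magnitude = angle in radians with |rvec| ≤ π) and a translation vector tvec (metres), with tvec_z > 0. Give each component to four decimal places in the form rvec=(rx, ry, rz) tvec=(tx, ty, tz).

rvec=(0.4524, -0.2080, -0.3721) tvec=(0.3172, -0.2956, 1.0079)

Intrinsics K: fx=608.3, fy=549.3, cx=316.8, cy=232.4
Marker side s = 0.144 m; corners in marker frame (Z=0):
  M0 = (-0.0720, +0.0720, 0)
  M1 = (+0.0720, +0.0720, 0)
  M2 = (+0.0720, -0.0720, 0)
  M3 = (-0.0720, -0.0720, 0)
Detected image corners:
  c0 = (477.758390, 122.216076) px
  c1 = (551.388063, 94.219039) px
  c2 = (540.237039, 17.772190) px
  c3 = (461.358633, 46.402037) px
Planar DLT: solve 8×8 A·h = b for H (H[2,2]=1):
  H  [+586.05134 +327.87221 +508.22130]
  H  [-188.65723 +560.80874 +71.29204]
  H  [+0.11249 +0.45768 +1.00000]
B = K⁻¹H; ‖b₁‖=0.992121, ‖b₂‖=0.992121; λ = 2/(‖b₁‖+‖b₂‖) = 1.007941, sign → tz>0 ⇒ λ=+1.007941
r₁ = λ·B[:,0] = (+0.91203,-0.39415,+0.11338); r₂ = λ·B[:,1] = (+0.30303,+0.83388,+0.46131)
r₃ = r₁×r₂ = (-0.27638,-0.38637,+0.87996); SVD([r₁ r₂ r₃]) → R = UVᵀ:
  R  [+0.91203 +0.30303 -0.27638]
  R  [-0.39415 +0.83388 -0.38637]
  R  [+0.11338 +0.46131 +0.87996]
t = (+0.31718, -0.29563, +1.00794) m
tr R = 2.625872; θ = arccos((tr R − 1)/2) = 0.621620 rad = 35.616°
axis k = ((R−Rᵀ)₃₂, (R−Rᵀ)₁₃, (R−Rᵀ)₂₁) / (2 sinθ) = (+0.727812, -0.334642, -0.598586)
rvec = θ·k = (+0.452422, -0.208020, -0.372093)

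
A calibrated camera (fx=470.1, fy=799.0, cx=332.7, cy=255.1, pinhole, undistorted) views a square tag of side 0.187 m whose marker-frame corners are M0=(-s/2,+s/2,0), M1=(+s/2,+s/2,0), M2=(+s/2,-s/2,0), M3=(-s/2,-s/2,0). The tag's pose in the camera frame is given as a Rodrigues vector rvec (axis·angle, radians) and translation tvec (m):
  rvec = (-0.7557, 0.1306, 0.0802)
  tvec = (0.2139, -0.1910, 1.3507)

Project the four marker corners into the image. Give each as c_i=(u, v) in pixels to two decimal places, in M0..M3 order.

c0=(372.55, 177.98) c1=(441.66, 179.31) c2=(439.29, 108.79) c3=(376.36, 108.93)

Intrinsics K: fx=470.1, fy=799.0, cx=332.7, cy=255.1
Marker side s = 0.187 m; corners in marker frame (Z=0):
  M0 = (-0.0935, +0.0935, 0)
  M1 = (+0.0935, +0.0935, 0)
  M2 = (+0.0935, -0.0935, 0)
  M3 = (-0.0935, -0.0935, 0)
rvec = (-0.7557, 0.1306, 0.0802), |rvec| = θ = 0.77108 rad = 44.180°
Rodrigues: sinθ=0.69691, 1−cosθ=0.28284; R = I + sinθ·[k]× + (1−cosθ)·[k]×²:
    [+0.98883 -0.11944 +0.08921]
    [+0.02554 +0.72527 +0.68799]
    [-0.14687 -0.67803 +0.72022]
t = (0.2139, -0.1910, 1.3507) m
M0: Pc = R·M0+t = (+0.11028, -0.12557, +1.30104); u = 470.1·(+0.11028)/1.30104 + 332.7 = 372.5463, v = 799.0·(-0.12557)/1.30104 + 255.1 = 177.9813
M1: Pc = R·M1+t = (+0.29519, -0.12080, +1.27357); u = 470.1·(+0.29519)/1.27357 + 332.7 = 441.6596, v = 799.0·(-0.12080)/1.27357 + 255.1 = 179.3140
M2: Pc = R·M2+t = (+0.31752, -0.25643, +1.40036); u = 470.1·(+0.31752)/1.40036 + 332.7 = 439.2919, v = 799.0·(-0.25643)/1.40036 + 255.1 = 108.7925
M3: Pc = R·M3+t = (+0.13261, -0.26120, +1.42783); u = 470.1·(+0.13261)/1.42783 + 332.7 = 376.3614, v = 799.0·(-0.26120)/1.42783 + 255.1 = 108.9346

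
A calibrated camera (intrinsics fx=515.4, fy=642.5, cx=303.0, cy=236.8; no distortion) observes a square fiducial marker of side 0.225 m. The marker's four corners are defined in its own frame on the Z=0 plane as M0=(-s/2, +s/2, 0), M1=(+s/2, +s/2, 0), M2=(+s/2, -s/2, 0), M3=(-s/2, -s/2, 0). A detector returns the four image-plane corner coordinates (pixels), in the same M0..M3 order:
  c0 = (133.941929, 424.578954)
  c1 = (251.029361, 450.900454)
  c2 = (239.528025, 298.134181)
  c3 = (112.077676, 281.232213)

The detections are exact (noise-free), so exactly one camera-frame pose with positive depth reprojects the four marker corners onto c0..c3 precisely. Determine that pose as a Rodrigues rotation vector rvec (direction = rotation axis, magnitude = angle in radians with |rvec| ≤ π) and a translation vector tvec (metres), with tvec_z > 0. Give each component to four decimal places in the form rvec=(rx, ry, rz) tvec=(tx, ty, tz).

Intrinsics K: fx=515.4, fy=642.5, cx=303.0, cy=236.8
Marker side s = 0.225 m; corners in marker frame (Z=0):
  M0 = (-0.1125, +0.1125, 0)
  M1 = (+0.1125, +0.1125, 0)
  M2 = (+0.1125, -0.1125, 0)
  M3 = (-0.1125, -0.1125, 0)
Detected image corners:
  c0 = (133.941929, 424.578954) px
  c1 = (251.029361, 450.900454) px
  c2 = (239.528025, 298.134181) px
  c3 = (112.077676, 281.232213) px
Planar DLT: solve 8×8 A·h = b for H (H[2,2]=1):
  H  [+478.86172 +153.06216 +182.17176]
  H  [-28.28848 +811.32531 +366.82125]
  H  [-0.34461 +0.42371 +1.00000]
B = K⁻¹H; ‖b₁‖=1.185912, ‖b₂‖=1.185912; λ = 2/(‖b₁‖+‖b₂‖) = 0.843233, sign → tz>0 ⇒ λ=+0.843233
r₁ = λ·B[:,0] = (+0.95429,+0.06997,-0.29059); r₂ = λ·B[:,1] = (+0.04038,+0.93312,+0.35729)
r₃ = r₁×r₂ = (+0.29615,-0.35269,+0.88764); SVD([r₁ r₂ r₃]) → R = UVᵀ:
  R  [+0.95429 +0.04038 +0.29615]
  R  [+0.06997 +0.93312 -0.35269]
  R  [-0.29059 +0.35729 +0.88764]
t = (-0.19768, +0.17064, +0.84323) m
tr R = 2.775050; θ = arccos((tr R − 1)/2) = 0.478851 rad = 27.436°
axis k = ((R−Rᵀ)₃₂, (R−Rᵀ)₁₃, (R−Rᵀ)₂₁) / (2 sinθ) = (+0.770436, +0.636708, +0.032117)
rvec = θ·k = (+0.368924, +0.304888, +0.015379)

rvec=(0.3689, 0.3049, 0.0154) tvec=(-0.1977, 0.1706, 0.8432)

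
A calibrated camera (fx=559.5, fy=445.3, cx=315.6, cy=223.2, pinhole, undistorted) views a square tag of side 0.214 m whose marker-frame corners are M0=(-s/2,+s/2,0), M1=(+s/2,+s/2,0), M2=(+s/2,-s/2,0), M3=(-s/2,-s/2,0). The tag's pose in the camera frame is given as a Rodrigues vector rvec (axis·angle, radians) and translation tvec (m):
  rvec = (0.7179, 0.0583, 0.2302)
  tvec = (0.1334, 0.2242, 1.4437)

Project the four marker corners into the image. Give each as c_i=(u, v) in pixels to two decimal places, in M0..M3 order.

c0=(318.95, 305.03) c1=(395.76, 319.11) c2=(420.39, 278.43) c3=(335.80, 262.74)

Intrinsics K: fx=559.5, fy=445.3, cx=315.6, cy=223.2
Marker side s = 0.214 m; corners in marker frame (Z=0):
  M0 = (-0.1070, +0.1070, 0)
  M1 = (+0.1070, +0.1070, 0)
  M2 = (+0.1070, -0.1070, 0)
  M3 = (-0.1070, -0.1070, 0)
rvec = (0.7179, 0.0583, 0.2302), |rvec| = θ = 0.75616 rad = 43.325°
Rodrigues: sinθ=0.68613, 1−cosθ=0.27252; R = I + sinθ·[k]× + (1−cosθ)·[k]×²:
    [+0.97312 -0.18893 +0.13167]
    [+0.22883 +0.72910 -0.64502]
    [+0.02587 +0.65781 +0.75274]
t = (0.1334, 0.2242, 1.4437) m
M0: Pc = R·M0+t = (+0.00906, +0.27773, +1.51132); u = 559.5·(+0.00906)/1.51132 + 315.6 = 318.9541, v = 445.3·(+0.27773)/1.51132 + 223.2 = 305.0310
M1: Pc = R·M1+t = (+0.21731, +0.32670, +1.51685); u = 559.5·(+0.21731)/1.51685 + 315.6 = 395.7554, v = 445.3·(+0.32670)/1.51685 + 223.2 = 319.1083
M2: Pc = R·M2+t = (+0.25774, +0.17067, +1.37608); u = 559.5·(+0.25774)/1.37608 + 315.6 = 420.3943, v = 445.3·(+0.17067)/1.37608 + 223.2 = 278.4292
M3: Pc = R·M3+t = (+0.04949, +0.12170, +1.37055); u = 559.5·(+0.04949)/1.37055 + 315.6 = 335.8041, v = 445.3·(+0.12170)/1.37055 + 223.2 = 262.7417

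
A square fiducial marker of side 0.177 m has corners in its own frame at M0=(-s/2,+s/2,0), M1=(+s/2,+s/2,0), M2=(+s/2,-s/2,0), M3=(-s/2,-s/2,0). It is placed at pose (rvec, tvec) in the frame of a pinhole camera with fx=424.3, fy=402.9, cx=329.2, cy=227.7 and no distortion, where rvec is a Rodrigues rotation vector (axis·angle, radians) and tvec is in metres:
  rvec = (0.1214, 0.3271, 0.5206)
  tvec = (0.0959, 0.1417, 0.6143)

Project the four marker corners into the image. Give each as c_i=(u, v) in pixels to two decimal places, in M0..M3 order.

c0=(317.67, 334.04) c1=(417.79, 402.05) c2=(484.54, 305.28) c3=(373.59, 241.07)

Intrinsics K: fx=424.3, fy=402.9, cx=329.2, cy=227.7
Marker side s = 0.177 m; corners in marker frame (Z=0):
  M0 = (-0.0885, +0.0885, 0)
  M1 = (+0.0885, +0.0885, 0)
  M2 = (+0.0885, -0.0885, 0)
  M3 = (-0.0885, -0.0885, 0)
rvec = (0.1214, 0.3271, 0.5206), |rvec| = θ = 0.62670 rad = 35.907°
Rodrigues: sinθ=0.58648, 1−cosθ=0.19003; R = I + sinθ·[k]× + (1−cosθ)·[k]×²:
    [+0.81710 -0.46797 +0.33668]
    [+0.50640 +0.86173 -0.03121]
    [-0.27553 +0.19600 +0.94110]
t = (0.0959, 0.1417, 0.6143) m
M0: Pc = R·M0+t = (-0.01783, +0.17315, +0.65603); u = 424.3·(-0.01783)/0.65603 + 329.2 = 317.6691, v = 402.9·(+0.17315)/0.65603 + 227.7 = 334.0381
M1: Pc = R·M1+t = (+0.12680, +0.26278, +0.60726); u = 424.3·(+0.12680)/0.60726 + 329.2 = 417.7947, v = 402.9·(+0.26278)/0.60726 + 227.7 = 402.0464
M2: Pc = R·M2+t = (+0.20963, +0.11025, +0.57257); u = 424.3·(+0.20963)/0.57257 + 329.2 = 484.5441, v = 402.9·(+0.11025)/0.57257 + 227.7 = 305.2815
M3: Pc = R·M3+t = (+0.06500, +0.02062, +0.62134); u = 424.3·(+0.06500)/0.62134 + 329.2 = 373.5889, v = 402.9·(+0.02062)/0.62134 + 227.7 = 241.0710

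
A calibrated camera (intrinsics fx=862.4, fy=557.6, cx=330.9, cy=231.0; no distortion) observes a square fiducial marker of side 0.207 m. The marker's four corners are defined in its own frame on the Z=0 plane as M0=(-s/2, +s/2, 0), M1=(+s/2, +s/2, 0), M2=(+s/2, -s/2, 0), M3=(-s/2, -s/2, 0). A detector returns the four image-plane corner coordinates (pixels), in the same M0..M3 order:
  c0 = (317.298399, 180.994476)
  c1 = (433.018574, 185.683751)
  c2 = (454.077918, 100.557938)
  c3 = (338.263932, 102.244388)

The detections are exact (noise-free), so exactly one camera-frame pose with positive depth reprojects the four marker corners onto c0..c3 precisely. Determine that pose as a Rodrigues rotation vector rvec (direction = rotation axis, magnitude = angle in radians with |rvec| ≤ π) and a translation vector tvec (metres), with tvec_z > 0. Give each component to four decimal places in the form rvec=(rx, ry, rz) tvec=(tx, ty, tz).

Intrinsics K: fx=862.4, fy=557.6, cx=330.9, cy=231.0
Marker side s = 0.207 m; corners in marker frame (Z=0):
  M0 = (-0.1035, +0.1035, 0)
  M1 = (+0.1035, +0.1035, 0)
  M2 = (+0.1035, -0.1035, 0)
  M3 = (-0.1035, -0.1035, 0)
Detected image corners:
  c0 = (317.298399, 180.994476) px
  c1 = (433.018574, 185.683751) px
  c2 = (454.077918, 100.557938) px
  c3 = (338.263932, 102.244388) px
Planar DLT: solve 8×8 A·h = b for H (H[2,2]=1):
  H  [+414.74378 -126.22190 +383.48944]
  H  [-46.19891 +386.11221 +142.06922]
  H  [-0.37473 -0.06410 +1.00000]
B = K⁻¹H; ‖b₁‖=0.732059, ‖b₂‖=0.732059; λ = 2/(‖b₁‖+‖b₂‖) = 1.366011, sign → tz>0 ⇒ λ=+1.366011
r₁ = λ·B[:,0] = (+0.85335,+0.09888,-0.51188); r₂ = λ·B[:,1] = (-0.16633,+0.98217,-0.08756)
r₃ = r₁×r₂ = (+0.49410,+0.15986,+0.85458); SVD([r₁ r₂ r₃]) → R = UVᵀ:
  R  [+0.85335 -0.16633 +0.49410]
  R  [+0.09888 +0.98217 +0.15986]
  R  [-0.51188 -0.08756 +0.85458]
t = (+0.08330, -0.21786, +1.36601) m
tr R = 2.690103; θ = arccos((tr R − 1)/2) = 0.564135 rad = 32.323°
axis k = ((R−Rᵀ)₃₂, (R−Rᵀ)₁₃, (R−Rᵀ)₂₁) / (2 sinθ) = (-0.231375, +0.940721, +0.248011)
rvec = θ·k = (-0.130527, +0.530694, +0.139912)

rvec=(-0.1305, 0.5307, 0.1399) tvec=(0.0833, -0.2179, 1.3660)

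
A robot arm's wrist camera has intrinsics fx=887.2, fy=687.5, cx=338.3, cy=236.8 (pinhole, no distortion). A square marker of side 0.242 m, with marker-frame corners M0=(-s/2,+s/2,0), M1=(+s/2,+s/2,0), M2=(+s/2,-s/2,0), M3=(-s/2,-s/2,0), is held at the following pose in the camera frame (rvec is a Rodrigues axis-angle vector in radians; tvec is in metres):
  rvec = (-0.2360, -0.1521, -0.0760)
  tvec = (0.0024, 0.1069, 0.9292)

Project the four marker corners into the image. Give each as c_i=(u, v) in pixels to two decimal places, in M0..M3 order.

c0=(232.10, 416.85) c1=(466.31, 399.01) c2=(438.70, 224.60) c3=(217.08, 234.24)

Intrinsics K: fx=887.2, fy=687.5, cx=338.3, cy=236.8
Marker side s = 0.242 m; corners in marker frame (Z=0):
  M0 = (-0.1210, +0.1210, 0)
  M1 = (+0.1210, +0.1210, 0)
  M2 = (+0.1210, -0.1210, 0)
  M3 = (-0.1210, -0.1210, 0)
rvec = (-0.2360, -0.1521, -0.0760), |rvec| = θ = 0.29087 rad = 16.666°
Rodrigues: sinθ=0.28679, 1−cosθ=0.04201; R = I + sinθ·[k]× + (1−cosθ)·[k]×²:
    [+0.98565 +0.09275 -0.14106]
    [-0.05711 +0.96948 +0.23843]
    [+0.15887 -0.22695 +0.96086]
t = (0.0024, 0.1069, 0.9292) m
M0: Pc = R·M0+t = (-0.10564, +0.23112, +0.88252); u = 887.2·(-0.10564)/0.88252 + 338.3 = 232.0994, v = 687.5·(+0.23112)/0.88252 + 236.8 = 416.8458
M1: Pc = R·M1+t = (+0.13289, +0.21730, +0.92096); u = 887.2·(+0.13289)/0.92096 + 338.3 = 466.3149, v = 687.5·(+0.21730)/0.92096 + 236.8 = 399.0123
M2: Pc = R·M2+t = (+0.11044, -0.01732, +0.97588); u = 887.2·(+0.11044)/0.97588 + 338.3 = 438.7037, v = 687.5·(-0.01732)/0.97588 + 236.8 = 224.6000
M3: Pc = R·M3+t = (-0.12809, -0.00350, +0.93744); u = 887.2·(-0.12809)/0.93744 + 338.3 = 217.0777, v = 687.5·(-0.00350)/0.93744 + 236.8 = 234.2356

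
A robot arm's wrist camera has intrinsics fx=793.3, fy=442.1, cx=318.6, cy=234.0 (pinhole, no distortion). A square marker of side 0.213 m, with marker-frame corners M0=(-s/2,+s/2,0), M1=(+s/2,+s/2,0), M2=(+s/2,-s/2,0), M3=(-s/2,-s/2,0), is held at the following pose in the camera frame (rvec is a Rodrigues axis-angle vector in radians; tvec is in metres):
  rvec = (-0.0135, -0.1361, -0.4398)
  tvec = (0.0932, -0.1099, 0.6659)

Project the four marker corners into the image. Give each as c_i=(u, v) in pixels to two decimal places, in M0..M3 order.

c0=(370.91, 255.37) c1=(590.70, 195.99) c2=(486.18, 70.20) c3=(260.61, 124.36)

Intrinsics K: fx=793.3, fy=442.1, cx=318.6, cy=234.0
Marker side s = 0.213 m; corners in marker frame (Z=0):
  M0 = (-0.1065, +0.1065, 0)
  M1 = (+0.1065, +0.1065, 0)
  M2 = (+0.1065, -0.1065, 0)
  M3 = (-0.1065, -0.1065, 0)
rvec = (-0.0135, -0.1361, -0.4398), |rvec| = θ = 0.46058 rad = 26.389°
Rodrigues: sinθ=0.44446, 1−cosθ=0.10420; R = I + sinθ·[k]× + (1−cosθ)·[k]×²:
    [+0.89589 +0.42532 -0.12842]
    [-0.42351 +0.90490 +0.04243]
    [+0.13426 +0.01638 +0.99081]
t = (0.0932, -0.1099, 0.6659) m
M0: Pc = R·M0+t = (+0.04308, +0.03158, +0.65335); u = 793.3·(+0.04308)/0.65335 + 318.6 = 370.9136, v = 442.1·(+0.03158)/0.65335 + 234.0 = 255.3662
M1: Pc = R·M1+t = (+0.23391, -0.05863, +0.68194); u = 793.3·(+0.23391)/0.68194 + 318.6 = 590.7043, v = 442.1·(-0.05863)/0.68194 + 234.0 = 195.9887
M2: Pc = R·M2+t = (+0.14332, -0.25138, +0.67845); u = 793.3·(+0.14332)/0.67845 + 318.6 = 486.1754, v = 442.1·(-0.25138)/0.67845 + 234.0 = 70.1966
M3: Pc = R·M3+t = (-0.04751, -0.16117, +0.64986); u = 793.3·(-0.04751)/0.64986 + 318.6 = 260.6053, v = 442.1·(-0.16117)/0.64986 + 234.0 = 124.3574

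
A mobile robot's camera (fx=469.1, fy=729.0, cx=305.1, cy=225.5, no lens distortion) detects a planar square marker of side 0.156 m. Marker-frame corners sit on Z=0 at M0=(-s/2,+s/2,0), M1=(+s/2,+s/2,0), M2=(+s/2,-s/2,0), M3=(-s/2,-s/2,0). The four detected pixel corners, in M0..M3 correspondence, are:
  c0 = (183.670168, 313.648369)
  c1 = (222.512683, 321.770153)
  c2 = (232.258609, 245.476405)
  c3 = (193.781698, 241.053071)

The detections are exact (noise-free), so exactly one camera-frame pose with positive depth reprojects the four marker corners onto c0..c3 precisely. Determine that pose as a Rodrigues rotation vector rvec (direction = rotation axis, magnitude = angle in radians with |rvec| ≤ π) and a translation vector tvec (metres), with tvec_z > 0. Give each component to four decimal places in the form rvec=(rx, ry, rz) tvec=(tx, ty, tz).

rvec=(-0.2457, 0.4691, 0.1092) tvec=(-0.3113, 0.1121, 1.4987)

Intrinsics K: fx=469.1, fy=729.0, cx=305.1, cy=225.5
Marker side s = 0.156 m; corners in marker frame (Z=0):
  M0 = (-0.0780, +0.0780, 0)
  M1 = (+0.0780, +0.0780, 0)
  M2 = (+0.0780, -0.0780, 0)
  M3 = (-0.0780, -0.0780, 0)
Detected image corners:
  c0 = (183.670168, 313.648369) px
  c1 = (222.512683, 321.770153) px
  c2 = (232.258609, 245.476405) px
  c3 = (193.781698, 241.053071) px
Planar DLT: solve 8×8 A·h = b for H (H[2,2]=1):
  H  [+183.99098 -92.67560 +207.64731]
  H  [-45.95125 +437.82649 +280.00726]
  H  [-0.30672 -0.13939 +1.00000]
B = K⁻¹H; ‖b₁‖=0.667243, ‖b₂‖=0.667243; λ = 2/(‖b₁‖+‖b₂‖) = 1.498705, sign → tz>0 ⇒ λ=+1.498705
r₁ = λ·B[:,0] = (+0.88680,+0.04772,-0.45968); r₂ = λ·B[:,1] = (-0.16021,+0.96472,-0.20891)
r₃ = r₁×r₂ = (+0.43350,+0.25891,+0.86316); SVD([r₁ r₂ r₃]) → R = UVᵀ:
  R  [+0.88680 -0.16021 +0.43350]
  R  [+0.04772 +0.96472 +0.25891]
  R  [-0.45968 -0.20891 +0.86316]
t = (-0.31135, +0.11206, +1.49871) m
tr R = 2.714683; θ = arccos((tr R − 1)/2) = 0.540714 rad = 30.981°
axis k = ((R−Rᵀ)₃₂, (R−Rᵀ)₁₃, (R−Rᵀ)₂₁) / (2 sinθ) = (-0.454416, +0.867589, +0.201977)
rvec = θ·k = (-0.245709, +0.469118, +0.109212)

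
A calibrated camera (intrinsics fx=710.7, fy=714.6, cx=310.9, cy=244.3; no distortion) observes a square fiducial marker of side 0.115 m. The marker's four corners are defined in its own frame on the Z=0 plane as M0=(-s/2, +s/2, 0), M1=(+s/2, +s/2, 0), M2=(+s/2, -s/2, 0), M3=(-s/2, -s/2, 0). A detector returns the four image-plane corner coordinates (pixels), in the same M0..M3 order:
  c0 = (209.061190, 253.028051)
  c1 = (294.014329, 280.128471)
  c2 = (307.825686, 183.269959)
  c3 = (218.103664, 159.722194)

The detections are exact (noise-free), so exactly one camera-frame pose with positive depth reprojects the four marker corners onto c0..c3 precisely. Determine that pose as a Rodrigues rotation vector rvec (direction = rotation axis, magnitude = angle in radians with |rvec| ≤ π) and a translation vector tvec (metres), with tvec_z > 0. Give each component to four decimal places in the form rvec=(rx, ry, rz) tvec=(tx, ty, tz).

rvec=(0.3140, 0.4086, 0.2123) tvec=(-0.0629, -0.0279, 0.8146)

Intrinsics K: fx=710.7, fy=714.6, cx=310.9, cy=244.3
Marker side s = 0.115 m; corners in marker frame (Z=0):
  M0 = (-0.0575, +0.0575, 0)
  M1 = (+0.0575, +0.0575, 0)
  M2 = (+0.0575, -0.0575, 0)
  M3 = (-0.0575, -0.0575, 0)
Detected image corners:
  c0 = (209.061190, 253.028051) px
  c1 = (294.014329, 280.128471) px
  c2 = (307.825686, 183.269959) px
  c3 = (218.103664, 159.722194) px
Planar DLT: solve 8×8 A·h = b for H (H[2,2]=1):
  H  [+646.75506 +8.62000 +256.01879]
  H  [+125.04406 +917.91511 +219.86155]
  H  [-0.43617 +0.41774 +1.00000]
B = K⁻¹H; ‖b₁‖=1.227641, ‖b₂‖=1.227641; λ = 2/(‖b₁‖+‖b₂‖) = 0.814570, sign → tz>0 ⇒ λ=+0.814570
r₁ = λ·B[:,0] = (+0.89670,+0.26400,-0.35529); r₂ = λ·B[:,1] = (-0.13898,+0.93000,+0.34028)
r₃ = r₁×r₂ = (+0.42025,-0.25575,+0.87062); SVD([r₁ r₂ r₃]) → R = UVᵀ:
  R  [+0.89670 -0.13898 +0.42025]
  R  [+0.26400 +0.93000 -0.25575]
  R  [-0.35529 +0.34028 +0.87062]
t = (-0.06290, -0.02786, +0.81457) m
tr R = 2.697320; θ = arccos((tr R − 1)/2) = 0.557349 rad = 31.934°
axis k = ((R−Rᵀ)₃₂, (R−Rᵀ)₁₃, (R−Rᵀ)₂₁) / (2 sinθ) = (+0.563423, +0.733108, +0.380930)
rvec = θ·k = (+0.314023, +0.408597, +0.212311)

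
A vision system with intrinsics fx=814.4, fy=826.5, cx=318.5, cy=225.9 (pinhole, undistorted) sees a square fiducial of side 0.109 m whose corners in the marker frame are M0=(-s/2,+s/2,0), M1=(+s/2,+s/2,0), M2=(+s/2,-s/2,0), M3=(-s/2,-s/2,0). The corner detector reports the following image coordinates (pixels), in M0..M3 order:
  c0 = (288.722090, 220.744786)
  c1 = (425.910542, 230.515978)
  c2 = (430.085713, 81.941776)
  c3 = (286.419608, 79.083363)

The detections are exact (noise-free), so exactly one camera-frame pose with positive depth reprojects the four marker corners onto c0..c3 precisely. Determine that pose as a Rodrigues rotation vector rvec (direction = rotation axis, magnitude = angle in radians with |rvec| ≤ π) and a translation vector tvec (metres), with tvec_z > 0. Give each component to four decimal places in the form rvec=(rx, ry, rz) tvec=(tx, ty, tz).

Intrinsics K: fx=814.4, fy=826.5, cx=318.5, cy=225.9
Marker side s = 0.109 m; corners in marker frame (Z=0):
  M0 = (-0.0545, +0.0545, 0)
  M1 = (+0.0545, +0.0545, 0)
  M2 = (+0.0545, -0.0545, 0)
  M3 = (-0.0545, -0.0545, 0)
Detected image corners:
  c0 = (288.722090, 220.744786) px
  c1 = (425.910542, 230.515978) px
  c2 = (430.085713, 81.941776) px
  c3 = (286.419608, 79.083363) px
Planar DLT: solve 8×8 A·h = b for H (H[2,2]=1):
  H  [+1124.74134 +142.47313 +356.03147]
  H  [-11.03449 +1394.88347 +154.65463]
  H  [-0.45531 +0.42016 +1.00000]
B = K⁻¹H; ‖b₁‖=1.628047, ‖b₂‖=1.628047; λ = 2/(‖b₁‖+‖b₂‖) = 0.614233, sign → tz>0 ⇒ λ=+0.614233
r₁ = λ·B[:,0] = (+0.95767,+0.06824,-0.27966); r₂ = λ·B[:,1] = (+0.00653,+0.96610,+0.25807)
r₃ = r₁×r₂ = (+0.28780,-0.24898,+0.92476); SVD([r₁ r₂ r₃]) → R = UVᵀ:
  R  [+0.95767 +0.00653 +0.28780]
  R  [+0.06824 +0.96610 -0.24898]
  R  [-0.27966 +0.25807 +0.92476]
t = (+0.02831, -0.05295, +0.61423) m
tr R = 2.848535; θ = arccos((tr R − 1)/2) = 0.391684 rad = 22.442°
axis k = ((R−Rᵀ)₃₂, (R−Rᵀ)₁₃, (R−Rᵀ)₂₁) / (2 sinθ) = (+0.664121, +0.743243, +0.080828)
rvec = θ·k = (+0.260126, +0.291117, +0.031659)

rvec=(0.2601, 0.2911, 0.0317) tvec=(0.0283, -0.0529, 0.6142)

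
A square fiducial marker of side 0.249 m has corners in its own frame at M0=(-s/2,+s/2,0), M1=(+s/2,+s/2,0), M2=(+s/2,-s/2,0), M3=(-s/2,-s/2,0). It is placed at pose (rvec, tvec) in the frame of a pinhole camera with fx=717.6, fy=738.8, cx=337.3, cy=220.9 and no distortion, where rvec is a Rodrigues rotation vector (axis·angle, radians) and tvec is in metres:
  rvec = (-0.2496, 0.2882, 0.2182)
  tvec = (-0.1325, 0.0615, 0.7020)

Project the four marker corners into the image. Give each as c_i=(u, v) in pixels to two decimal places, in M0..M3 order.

c0=(56.12, 383.78) c1=(284.74, 453.96) c2=(352.59, 184.10) c3=(132.89, 145.54)

Intrinsics K: fx=717.6, fy=738.8, cx=337.3, cy=220.9
Marker side s = 0.249 m; corners in marker frame (Z=0):
  M0 = (-0.1245, +0.1245, 0)
  M1 = (+0.1245, +0.1245, 0)
  M2 = (+0.1245, -0.1245, 0)
  M3 = (-0.1245, -0.1245, 0)
rvec = (-0.2496, 0.2882, 0.2182), |rvec| = θ = 0.43928 rad = 25.169°
Rodrigues: sinθ=0.42529, 1−cosθ=0.09494; R = I + sinθ·[k]× + (1−cosθ)·[k]×²:
    [+0.93571 -0.24664 +0.25222]
    [+0.17586 +0.94592 +0.27259]
    [-0.30582 -0.21071 +0.92848]
t = (-0.1325, 0.0615, 0.7020) m
M0: Pc = R·M0+t = (-0.27970, +0.15737, +0.71384); u = 717.6·(-0.27970)/0.71384 + 337.3 = 56.1243, v = 738.8·(+0.15737)/0.71384 + 220.9 = 383.7756
M1: Pc = R·M1+t = (-0.04671, +0.20116, +0.63769); u = 717.6·(-0.04671)/0.63769 + 337.3 = 284.7355, v = 738.8·(+0.20116)/0.63769 + 220.9 = 453.9561
M2: Pc = R·M2+t = (+0.01470, -0.03437, +0.69016); u = 717.6·(+0.01470)/0.69016 + 337.3 = 352.5873, v = 738.8·(-0.03437)/0.69016 + 220.9 = 184.1043
M3: Pc = R·M3+t = (-0.21829, -0.07816, +0.76631); u = 717.6·(-0.21829)/0.76631 + 337.3 = 132.8859, v = 738.8·(-0.07816)/0.76631 + 220.9 = 145.5442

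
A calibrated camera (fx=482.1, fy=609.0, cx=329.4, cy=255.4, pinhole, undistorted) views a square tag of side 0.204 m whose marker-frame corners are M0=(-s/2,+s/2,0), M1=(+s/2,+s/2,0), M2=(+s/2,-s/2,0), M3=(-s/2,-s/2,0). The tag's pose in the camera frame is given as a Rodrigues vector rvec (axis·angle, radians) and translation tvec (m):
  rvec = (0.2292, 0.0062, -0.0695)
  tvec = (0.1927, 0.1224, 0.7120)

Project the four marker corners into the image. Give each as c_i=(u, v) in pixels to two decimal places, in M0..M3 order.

Intrinsics K: fx=482.1, fy=609.0, cx=329.4, cy=255.4
Marker side s = 0.204 m; corners in marker frame (Z=0):
  M0 = (-0.1020, +0.1020, 0)
  M1 = (+0.1020, +0.1020, 0)
  M2 = (+0.1020, -0.1020, 0)
  M3 = (-0.1020, -0.1020, 0)
rvec = (0.2292, 0.0062, -0.0695), |rvec| = θ = 0.23959 rad = 13.727°
Rodrigues: sinθ=0.23730, 1−cosθ=0.02856; R = I + sinθ·[k]× + (1−cosθ)·[k]×²:
    [+0.99758 +0.06954 -0.00179]
    [-0.06813 +0.97146 -0.22723]
    [-0.01407 +0.22680 +0.97384]
t = (0.1927, 0.1224, 0.7120) m
M0: Pc = R·M0+t = (+0.09804, +0.22844, +0.73657); u = 482.1·(+0.09804)/0.73657 + 329.4 = 393.5697, v = 609.0·(+0.22844)/0.73657 + 255.4 = 444.2739
M1: Pc = R·M1+t = (+0.30155, +0.21454, +0.73370); u = 482.1·(+0.30155)/0.73370 + 329.4 = 527.5406, v = 609.0·(+0.21454)/0.73370 + 255.4 = 433.4764
M2: Pc = R·M2+t = (+0.28736, +0.01636, +0.68743); u = 482.1·(+0.28736)/0.68743 + 329.4 = 530.9269, v = 609.0·(+0.01636)/0.68743 + 255.4 = 269.8955
M3: Pc = R·M3+t = (+0.08385, +0.03026, +0.69030); u = 482.1·(+0.08385)/0.69030 + 329.4 = 387.9626, v = 609.0·(+0.03026)/0.69030 + 255.4 = 282.0968

c0=(393.57, 444.27) c1=(527.54, 433.48) c2=(530.93, 269.90) c3=(387.96, 282.10)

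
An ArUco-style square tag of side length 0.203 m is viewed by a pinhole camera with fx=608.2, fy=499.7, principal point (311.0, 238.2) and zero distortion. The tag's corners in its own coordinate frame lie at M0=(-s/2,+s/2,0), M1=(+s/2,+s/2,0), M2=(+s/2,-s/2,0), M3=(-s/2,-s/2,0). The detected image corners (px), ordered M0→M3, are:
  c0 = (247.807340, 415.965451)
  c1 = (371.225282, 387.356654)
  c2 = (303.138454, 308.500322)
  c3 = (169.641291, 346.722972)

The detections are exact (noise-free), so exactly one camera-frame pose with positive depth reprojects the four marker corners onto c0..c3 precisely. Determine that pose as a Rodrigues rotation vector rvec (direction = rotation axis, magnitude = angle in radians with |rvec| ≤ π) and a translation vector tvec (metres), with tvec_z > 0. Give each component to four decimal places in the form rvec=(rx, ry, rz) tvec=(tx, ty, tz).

rvec=(0.5988, 0.1995, -0.4509) tvec=(-0.0524, 0.2157, 0.8335)

Intrinsics K: fx=608.2, fy=499.7, cx=311.0, cy=238.2
Marker side s = 0.203 m; corners in marker frame (Z=0):
  M0 = (-0.1015, +0.1015, 0)
  M1 = (+0.1015, +0.1015, 0)
  M2 = (+0.1015, -0.1015, 0)
  M3 = (-0.1015, -0.1015, 0)
Detected image corners:
  c0 = (247.807340, 415.965451) px
  c1 = (371.225282, 387.356654) px
  c2 = (303.138454, 308.500322) px
  c3 = (169.641291, 346.722972) px
Planar DLT: solve 8×8 A·h = b for H (H[2,2]=1):
  H  [+530.27937 +524.16537 +272.75679]
  H  [-298.11501 +581.64212 +367.50817]
  H  [-0.37007 +0.59719 +1.00000]
B = K⁻¹H; ‖b₁‖=1.199780, ‖b₂‖=1.199780; λ = 2/(‖b₁‖+‖b₂‖) = 0.833486, sign → tz>0 ⇒ λ=+0.833486
r₁ = λ·B[:,0] = (+0.88443,-0.35022,-0.30845); r₂ = λ·B[:,1] = (+0.46380,+0.73289,+0.49775)
r₃ = r₁×r₂ = (+0.05174,-0.58328,+0.81062); SVD([r₁ r₂ r₃]) → R = UVᵀ:
  R  [+0.88443 +0.46380 +0.05174]
  R  [-0.35022 +0.73289 -0.58328]
  R  [-0.30845 +0.49775 +0.81062]
t = (-0.05241, +0.21568, +0.83349) m
tr R = 2.427942; θ = arccos((tr R − 1)/2) = 0.775643 rad = 44.441°
axis k = ((R−Rᵀ)₃₂, (R−Rᵀ)₁₃, (R−Rᵀ)₂₁) / (2 sinθ) = (+0.771969, +0.257214, -0.581296)
rvec = θ·k = (+0.598772, +0.199506, -0.450878)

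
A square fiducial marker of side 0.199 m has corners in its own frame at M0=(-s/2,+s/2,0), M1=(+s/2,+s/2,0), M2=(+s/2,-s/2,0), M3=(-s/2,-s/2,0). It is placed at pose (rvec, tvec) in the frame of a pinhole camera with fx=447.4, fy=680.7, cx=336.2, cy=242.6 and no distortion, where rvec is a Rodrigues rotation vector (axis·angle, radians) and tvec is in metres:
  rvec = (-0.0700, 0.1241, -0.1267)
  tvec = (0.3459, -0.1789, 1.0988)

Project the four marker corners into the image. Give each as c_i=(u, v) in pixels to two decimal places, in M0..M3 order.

c0=(441.69, 200.95) c1=(525.21, 183.69) c2=(512.66, 62.07) c3=(430.56, 81.67)

Intrinsics K: fx=447.4, fy=680.7, cx=336.2, cy=242.6
Marker side s = 0.199 m; corners in marker frame (Z=0):
  M0 = (-0.0995, +0.0995, 0)
  M1 = (+0.0995, +0.0995, 0)
  M2 = (+0.0995, -0.0995, 0)
  M3 = (-0.0995, -0.0995, 0)
rvec = (-0.0700, 0.1241, -0.1267), |rvec| = θ = 0.19067 rad = 10.924°
Rodrigues: sinθ=0.18951, 1−cosθ=0.01812; R = I + sinθ·[k]× + (1−cosθ)·[k]×²:
    [+0.98432 +0.12160 +0.12777]
    [-0.13026 +0.98956 +0.06174]
    [-0.11893 -0.07741 +0.98988]
t = (0.3459, -0.1789, 1.0988) m
M0: Pc = R·M0+t = (+0.26006, -0.06748, +1.10293); u = 447.4·(+0.26006)/1.10293 + 336.2 = 441.6923, v = 680.7·(-0.06748)/1.10293 + 242.6 = 200.9544
M1: Pc = R·M1+t = (+0.45594, -0.09340, +1.07926); u = 447.4·(+0.45594)/1.07926 + 336.2 = 525.2060, v = 680.7·(-0.09340)/1.07926 + 242.6 = 183.6916
M2: Pc = R·M2+t = (+0.43174, -0.29032, +1.09467); u = 447.4·(+0.43174)/1.09467 + 336.2 = 512.6557, v = 680.7·(-0.29032)/1.09467 + 242.6 = 62.0686
M3: Pc = R·M3+t = (+0.23586, -0.26440, +1.11834); u = 447.4·(+0.23586)/1.11834 + 336.2 = 430.5580, v = 680.7·(-0.26440)/1.11834 + 242.6 = 81.6674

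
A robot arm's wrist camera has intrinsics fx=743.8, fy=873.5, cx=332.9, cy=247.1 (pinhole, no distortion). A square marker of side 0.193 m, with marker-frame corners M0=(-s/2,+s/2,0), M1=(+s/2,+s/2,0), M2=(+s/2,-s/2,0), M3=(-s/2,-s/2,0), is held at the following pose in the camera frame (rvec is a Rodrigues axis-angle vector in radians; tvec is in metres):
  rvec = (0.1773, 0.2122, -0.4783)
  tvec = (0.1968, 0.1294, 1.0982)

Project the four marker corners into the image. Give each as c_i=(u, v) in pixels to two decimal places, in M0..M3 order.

c0=(437.13, 444.24) c1=(556.15, 385.08) c2=(497.16, 249.62) c3=(378.17, 315.72)

Intrinsics K: fx=743.8, fy=873.5, cx=332.9, cy=247.1
Marker side s = 0.193 m; corners in marker frame (Z=0):
  M0 = (-0.0965, +0.0965, 0)
  M1 = (+0.0965, +0.0965, 0)
  M2 = (+0.0965, -0.0965, 0)
  M3 = (-0.0965, -0.0965, 0)
rvec = (0.1773, 0.2122, -0.4783), |rvec| = θ = 0.55248 rad = 31.655°
Rodrigues: sinθ=0.52480, 1−cosθ=0.14877; R = I + sinθ·[k]× + (1−cosθ)·[k]×²:
    [+0.86655 +0.47267 +0.16023]
    [-0.43600 +0.87317 -0.21789]
    [-0.24290 +0.11895 +0.96273]
t = (0.1968, 0.1294, 1.0982) m
M0: Pc = R·M0+t = (+0.15879, +0.25574, +1.13312); u = 743.8·(+0.15879)/1.13312 + 332.9 = 437.1335, v = 873.5·(+0.25574)/1.13312 + 247.1 = 444.2414
M1: Pc = R·M1+t = (+0.32603, +0.17159, +1.08624); u = 743.8·(+0.32603)/1.08624 + 332.9 = 556.1519, v = 873.5·(+0.17159)/1.08624 + 247.1 = 385.0822
M2: Pc = R·M2+t = (+0.23481, +0.00306, +1.06328); u = 743.8·(+0.23481)/1.06328 + 332.9 = 497.1563, v = 873.5·(+0.00306)/1.06328 + 247.1 = 249.6179
M3: Pc = R·M3+t = (+0.06757, +0.08721, +1.11016); u = 743.8·(+0.06757)/1.11016 + 332.9 = 378.1681, v = 873.5·(+0.08721)/1.11016 + 247.1 = 315.7209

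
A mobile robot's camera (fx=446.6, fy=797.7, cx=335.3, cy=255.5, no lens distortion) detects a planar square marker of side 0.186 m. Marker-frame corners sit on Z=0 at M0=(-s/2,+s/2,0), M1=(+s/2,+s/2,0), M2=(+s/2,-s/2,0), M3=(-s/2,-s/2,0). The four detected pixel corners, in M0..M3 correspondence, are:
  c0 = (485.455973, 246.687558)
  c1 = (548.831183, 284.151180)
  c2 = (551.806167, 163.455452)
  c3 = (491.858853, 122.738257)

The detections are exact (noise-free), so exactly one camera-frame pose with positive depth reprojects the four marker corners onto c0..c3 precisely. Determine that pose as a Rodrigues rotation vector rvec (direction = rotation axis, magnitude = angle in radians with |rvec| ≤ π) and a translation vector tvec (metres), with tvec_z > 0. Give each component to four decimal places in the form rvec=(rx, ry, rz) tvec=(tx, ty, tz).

Intrinsics K: fx=446.6, fy=797.7, cx=335.3, cy=255.5
Marker side s = 0.186 m; corners in marker frame (Z=0):
  M0 = (-0.0930, +0.0930, 0)
  M1 = (+0.0930, +0.0930, 0)
  M2 = (+0.0930, -0.0930, 0)
  M3 = (-0.0930, -0.0930, 0)
Detected image corners:
  c0 = (485.455973, 246.687558) px
  c1 = (548.831183, 284.151180) px
  c2 = (551.806167, 163.455452) px
  c3 = (491.858853, 122.738257) px
Planar DLT: solve 8×8 A·h = b for H (H[2,2]=1):
  H  [+452.23754 -171.07760 +520.21701]
  H  [+257.95509 +600.02594 +203.08205]
  H  [+0.23286 -0.28118 +1.00000]
B = K⁻¹H; ‖b₁‖=0.904447, ‖b₂‖=0.904447; λ = 2/(‖b₁‖+‖b₂‖) = 1.105648, sign → tz>0 ⇒ λ=+1.105648
r₁ = λ·B[:,0] = (+0.92631,+0.27507,+0.25746); r₂ = λ·B[:,1] = (-0.19013,+0.93124,-0.31088)
r₃ = r₁×r₂ = (-0.32527,+0.23902,+0.91491); SVD([r₁ r₂ r₃]) → R = UVᵀ:
  R  [+0.92631 -0.19013 -0.32527]
  R  [+0.27507 +0.93124 +0.23902]
  R  [+0.25746 -0.31088 +0.91491]
t = (+0.45780, -0.07265, +1.10565) m
tr R = 2.772461; θ = arccos((tr R − 1)/2) = 0.481653 rad = 27.597°
axis k = ((R−Rᵀ)₃₂, (R−Rᵀ)₁₃, (R−Rᵀ)₂₁) / (2 sinθ) = (-0.593535, -0.628963, +0.502117)
rvec = θ·k = (-0.285878, -0.302942, +0.241846)

rvec=(-0.2859, -0.3029, 0.2418) tvec=(0.4578, -0.0727, 1.1056)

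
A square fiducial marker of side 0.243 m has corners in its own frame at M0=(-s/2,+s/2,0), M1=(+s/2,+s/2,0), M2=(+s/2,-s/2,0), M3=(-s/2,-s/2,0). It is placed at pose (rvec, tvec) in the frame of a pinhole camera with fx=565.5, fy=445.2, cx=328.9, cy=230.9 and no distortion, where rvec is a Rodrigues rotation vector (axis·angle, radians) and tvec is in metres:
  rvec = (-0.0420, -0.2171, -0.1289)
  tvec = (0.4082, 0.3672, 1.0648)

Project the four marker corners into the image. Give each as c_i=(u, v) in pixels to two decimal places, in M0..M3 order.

Intrinsics K: fx=565.5, fy=445.2, cx=328.9, cy=230.9
Marker side s = 0.243 m; corners in marker frame (Z=0):
  M0 = (-0.1215, +0.1215, 0)
  M1 = (+0.1215, +0.1215, 0)
  M2 = (+0.1215, -0.1215, 0)
  M3 = (-0.1215, -0.1215, 0)
rvec = (-0.0420, -0.2171, -0.1289), |rvec| = θ = 0.25595 rad = 14.665°
Rodrigues: sinθ=0.25317, 1−cosθ=0.03258; R = I + sinθ·[k]× + (1−cosθ)·[k]×²:
    [+0.96830 +0.13203 -0.21205]
    [-0.12296 +0.99086 +0.05546]
    [+0.21743 -0.02763 +0.97568]
t = (0.4082, 0.3672, 1.0648) m
M0: Pc = R·M0+t = (+0.30659, +0.50253, +1.03503); u = 565.5·(+0.30659)/1.03503 + 328.9 = 496.4114, v = 445.2·(+0.50253)/1.03503 + 230.9 = 447.0552
M1: Pc = R·M1+t = (+0.54189, +0.47265, +1.08786); u = 565.5·(+0.54189)/1.08786 + 328.9 = 610.5894, v = 445.2·(+0.47265)/1.08786 + 230.9 = 424.3287
M2: Pc = R·M2+t = (+0.50981, +0.23187, +1.09457); u = 565.5·(+0.50981)/1.09457 + 328.9 = 592.2861, v = 445.2·(+0.23187)/1.09457 + 230.9 = 325.2095
M3: Pc = R·M3+t = (+0.27451, +0.26175, +1.04174); u = 565.5·(+0.27451)/1.04174 + 328.9 = 477.9155, v = 445.2·(+0.26175)/1.04174 + 230.9 = 342.7623

c0=(496.41, 447.06) c1=(610.59, 424.33) c2=(592.29, 325.21) c3=(477.92, 342.76)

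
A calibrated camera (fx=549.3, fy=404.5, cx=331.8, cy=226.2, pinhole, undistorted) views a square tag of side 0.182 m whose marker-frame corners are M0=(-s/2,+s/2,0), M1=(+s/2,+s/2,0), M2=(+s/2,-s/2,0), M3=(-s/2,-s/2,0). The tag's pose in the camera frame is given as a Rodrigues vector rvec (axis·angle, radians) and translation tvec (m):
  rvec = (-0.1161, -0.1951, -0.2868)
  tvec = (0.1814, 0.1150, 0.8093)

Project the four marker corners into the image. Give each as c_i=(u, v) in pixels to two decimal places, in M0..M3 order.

Intrinsics K: fx=549.3, fy=404.5, cx=331.8, cy=226.2
Marker side s = 0.182 m; corners in marker frame (Z=0):
  M0 = (-0.0910, +0.0910, 0)
  M1 = (+0.0910, +0.0910, 0)
  M2 = (+0.0910, -0.0910, 0)
  M3 = (-0.0910, -0.0910, 0)
rvec = (-0.1161, -0.1951, -0.2868), |rvec| = θ = 0.36578 rad = 20.958°
Rodrigues: sinθ=0.35768, 1−cosθ=0.06616; R = I + sinθ·[k]× + (1−cosθ)·[k]×²:
    [+0.94051 +0.29165 -0.17431]
    [-0.26925 +0.95266 +0.14120]
    [+0.20724 -0.08586 +0.97451]
t = (0.1814, 0.1150, 0.8093) m
M0: Pc = R·M0+t = (+0.12235, +0.22619, +0.78263); u = 549.3·(+0.12235)/0.78263 + 331.8 = 417.6759, v = 404.5·(+0.22619)/0.78263 + 226.2 = 343.1081
M1: Pc = R·M1+t = (+0.29353, +0.17719, +0.82035); u = 549.3·(+0.29353)/0.82035 + 331.8 = 528.3439, v = 404.5·(+0.17719)/0.82035 + 226.2 = 313.5702
M2: Pc = R·M2+t = (+0.24045, +0.00381, +0.83597); u = 549.3·(+0.24045)/0.83597 + 331.8 = 489.7923, v = 404.5·(+0.00381)/0.83597 + 226.2 = 228.0416
M3: Pc = R·M3+t = (+0.06927, +0.05281, +0.79825); u = 549.3·(+0.06927)/0.79825 + 331.8 = 379.4692, v = 404.5·(+0.05281)/0.79825 + 226.2 = 252.9600

c0=(417.68, 343.11) c1=(528.34, 313.57) c2=(489.79, 228.04) c3=(379.47, 252.96)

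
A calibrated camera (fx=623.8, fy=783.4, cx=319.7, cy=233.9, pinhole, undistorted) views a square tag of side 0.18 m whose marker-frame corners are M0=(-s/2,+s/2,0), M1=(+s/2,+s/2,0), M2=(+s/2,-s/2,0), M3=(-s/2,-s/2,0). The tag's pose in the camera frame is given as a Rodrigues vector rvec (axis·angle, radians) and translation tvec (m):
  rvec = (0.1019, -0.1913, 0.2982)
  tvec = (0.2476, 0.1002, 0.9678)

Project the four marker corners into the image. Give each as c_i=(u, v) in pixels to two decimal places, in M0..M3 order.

Intrinsics K: fx=623.8, fy=783.4, cx=319.7, cy=233.9
Marker side s = 0.18 m; corners in marker frame (Z=0):
  M0 = (-0.0900, +0.0900, 0)
  M1 = (+0.0900, +0.0900, 0)
  M2 = (+0.0900, -0.0900, 0)
  M3 = (-0.0900, -0.0900, 0)
rvec = (0.1019, -0.1913, 0.2982), |rvec| = θ = 0.36865 rad = 21.122°
Rodrigues: sinθ=0.36036, 1−cosθ=0.06719; R = I + sinθ·[k]× + (1−cosθ)·[k]×²:
    [+0.93795 -0.30113 -0.17197]
    [+0.28185 +0.95091 -0.12781]
    [+0.20202 +0.07141 +0.97678]
t = (0.2476, 0.1002, 0.9678) m
M0: Pc = R·M0+t = (+0.13608, +0.16041, +0.95604); u = 623.8·(+0.13608)/0.95604 + 319.7 = 408.4915, v = 783.4·(+0.16041)/0.95604 + 233.9 = 365.3466
M1: Pc = R·M1+t = (+0.30491, +0.21115, +0.99241); u = 623.8·(+0.30491)/0.99241 + 319.7 = 511.3603, v = 783.4·(+0.21115)/0.99241 + 233.9 = 400.5791
M2: Pc = R·M2+t = (+0.35912, +0.03999, +0.97956); u = 623.8·(+0.35912)/0.97956 + 319.7 = 548.3927, v = 783.4·(+0.03999)/0.97956 + 233.9 = 265.8783
M3: Pc = R·M3+t = (+0.19029, -0.01075, +0.94319); u = 623.8·(+0.19029)/0.94319 + 319.7 = 445.5498, v = 783.4·(-0.01075)/0.94319 + 233.9 = 224.9725

c0=(408.49, 365.35) c1=(511.36, 400.58) c2=(548.39, 265.88) c3=(445.55, 224.97)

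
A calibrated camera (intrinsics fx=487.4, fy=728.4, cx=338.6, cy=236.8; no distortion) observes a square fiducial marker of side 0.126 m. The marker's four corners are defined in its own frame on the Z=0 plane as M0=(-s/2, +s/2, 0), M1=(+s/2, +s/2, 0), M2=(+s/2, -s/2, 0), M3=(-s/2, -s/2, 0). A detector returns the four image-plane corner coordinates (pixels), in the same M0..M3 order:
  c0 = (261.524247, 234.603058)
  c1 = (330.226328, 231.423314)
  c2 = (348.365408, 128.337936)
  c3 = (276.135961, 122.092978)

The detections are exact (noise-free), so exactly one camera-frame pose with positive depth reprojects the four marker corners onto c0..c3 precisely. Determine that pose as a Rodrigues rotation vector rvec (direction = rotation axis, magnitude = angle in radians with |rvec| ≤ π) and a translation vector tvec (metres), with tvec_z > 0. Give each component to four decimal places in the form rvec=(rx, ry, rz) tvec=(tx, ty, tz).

rvec=(0.5074, -0.5539, 0.1141) tvec=(-0.0528, -0.0591, 0.7721)

Intrinsics K: fx=487.4, fy=728.4, cx=338.6, cy=236.8
Marker side s = 0.126 m; corners in marker frame (Z=0):
  M0 = (-0.0630, +0.0630, 0)
  M1 = (+0.0630, +0.0630, 0)
  M2 = (+0.0630, -0.0630, 0)
  M3 = (-0.0630, -0.0630, 0)
Detected image corners:
  c0 = (261.524247, 234.603058) px
  c1 = (330.226328, 231.423314) px
  c2 = (348.365408, 128.337936) px
  c3 = (276.135961, 122.092978) px
Planar DLT: solve 8×8 A·h = b for H (H[2,2]=1):
  H  [+767.33932 +38.70223 +305.29846]
  H  [+133.71896 +953.63347 +181.03777]
  H  [+0.68597 +0.55670 +1.00000]
B = K⁻¹H; ‖b₁‖=1.295100, ‖b₂‖=1.295100; λ = 2/(‖b₁‖+‖b₂‖) = 0.772141, sign → tz>0 ⇒ λ=+0.772141
r₁ = λ·B[:,0] = (+0.84766,-0.03044,+0.52967); r₂ = λ·B[:,1] = (-0.23731,+0.87116,+0.42985)
r₃ = r₁×r₂ = (-0.47451,-0.49006,+0.73122); SVD([r₁ r₂ r₃]) → R = UVᵀ:
  R  [+0.84766 -0.23731 -0.47451]
  R  [-0.03044 +0.87116 -0.49006]
  R  [+0.52967 +0.42985 +0.73122]
t = (-0.05276, -0.05911, +0.77214) m
tr R = 2.450040; θ = arccos((tr R − 1)/2) = 0.759733 rad = 43.529°
axis k = ((R−Rᵀ)₃₂, (R−Rᵀ)₁₃, (R−Rᵀ)₂₁) / (2 sinθ) = (+0.667829, -0.729007, +0.150177)
rvec = θ·k = (+0.507372, -0.553851, +0.114095)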